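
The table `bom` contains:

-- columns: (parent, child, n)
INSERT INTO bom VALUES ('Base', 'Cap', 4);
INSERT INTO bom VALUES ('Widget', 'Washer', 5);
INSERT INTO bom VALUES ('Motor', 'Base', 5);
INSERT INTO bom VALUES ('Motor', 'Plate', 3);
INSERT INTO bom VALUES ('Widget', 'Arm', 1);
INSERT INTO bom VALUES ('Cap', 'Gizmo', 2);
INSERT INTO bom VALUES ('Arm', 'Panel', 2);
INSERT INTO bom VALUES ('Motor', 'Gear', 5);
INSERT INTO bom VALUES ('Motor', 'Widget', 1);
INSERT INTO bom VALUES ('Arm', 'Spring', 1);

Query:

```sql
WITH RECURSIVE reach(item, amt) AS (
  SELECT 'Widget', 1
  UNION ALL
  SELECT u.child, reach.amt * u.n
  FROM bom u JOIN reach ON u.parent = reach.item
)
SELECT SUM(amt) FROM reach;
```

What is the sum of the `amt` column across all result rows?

Base: (Widget, amt=1).
Iteration 1: components of {Widget} -> Arm = 1*1 = 1, Washer = 1*5 = 5.
Iteration 2: components of {Arm,Washer} -> Panel = 1*2 = 2, Spring = 1*1 = 1.
Iteration 3: no further components; recursion stops.
SUM(amt) = 1 + 1 + 5 + 1 + 2 = 10.

10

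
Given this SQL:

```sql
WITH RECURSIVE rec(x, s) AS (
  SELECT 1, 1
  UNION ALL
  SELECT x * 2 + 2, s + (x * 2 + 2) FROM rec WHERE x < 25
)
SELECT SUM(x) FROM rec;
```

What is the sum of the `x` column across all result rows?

Base: x=1, s=1.
Iteration 1: 1 < 25 holds -> x = 1 * 2 + 2 = 4, s = 1 + 4 = 5.
Iteration 2: 4 < 25 holds -> x = 4 * 2 + 2 = 10, s = 5 + 10 = 15.
Iteration 3: 10 < 25 holds -> x = 10 * 2 + 2 = 22, s = 15 + 22 = 37.
Iteration 4: 22 < 25 holds -> x = 22 * 2 + 2 = 46, s = 37 + 46 = 83.
Iteration 5: 46 < 25 fails; recursion stops.
SUM(x) = 1 + 4 + 10 + 22 + 46 = 83.

83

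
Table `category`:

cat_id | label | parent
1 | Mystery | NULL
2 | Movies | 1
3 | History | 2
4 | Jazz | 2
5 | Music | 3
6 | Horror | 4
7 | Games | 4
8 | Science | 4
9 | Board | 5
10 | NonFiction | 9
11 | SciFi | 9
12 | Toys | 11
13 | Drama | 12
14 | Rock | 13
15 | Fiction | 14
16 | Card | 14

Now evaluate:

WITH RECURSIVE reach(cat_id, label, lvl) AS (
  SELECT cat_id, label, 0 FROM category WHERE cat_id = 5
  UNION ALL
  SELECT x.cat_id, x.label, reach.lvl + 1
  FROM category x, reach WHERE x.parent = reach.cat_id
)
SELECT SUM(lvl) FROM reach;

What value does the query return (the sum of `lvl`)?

Base: cat_id=5 (Music) at lvl 0.
Iteration 1: rows with parent in {5} -> Board (id 9, lvl 1).
Iteration 2: rows with parent in {9} -> NonFiction (id 10, lvl 2), SciFi (id 11, lvl 2).
Iteration 3: rows with parent in {10,11} -> Toys (id 12, lvl 3).
Iteration 4: rows with parent in {12} -> Drama (id 13, lvl 4).
Iteration 5: rows with parent in {13} -> Rock (id 14, lvl 5).
Iteration 6: rows with parent in {14} -> Fiction (id 15, lvl 6), Card (id 16, lvl 6).
Iteration 7: no rows with parent in {15,16}; recursion stops.
SUM(lvl) = 0 + 1 + 2 + 2 + 3 + 4 + 5 + 6 + 6 = 29.

29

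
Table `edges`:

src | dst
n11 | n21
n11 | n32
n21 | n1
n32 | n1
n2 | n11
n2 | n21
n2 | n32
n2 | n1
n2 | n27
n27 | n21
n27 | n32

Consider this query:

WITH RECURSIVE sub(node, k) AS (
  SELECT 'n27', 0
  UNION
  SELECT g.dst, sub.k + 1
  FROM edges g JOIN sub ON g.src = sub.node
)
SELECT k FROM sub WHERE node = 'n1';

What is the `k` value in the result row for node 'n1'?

Base: (n27, k=0).
Iteration 1: edges from {n27} -> (n21, k=1), (n32, k=1).
Iteration 2: edges from {n21,n32} -> (n1, k=2). [UNION drops 1 duplicate row(s)]
Iteration 3: no outgoing edges from {n1}; recursion stops.

2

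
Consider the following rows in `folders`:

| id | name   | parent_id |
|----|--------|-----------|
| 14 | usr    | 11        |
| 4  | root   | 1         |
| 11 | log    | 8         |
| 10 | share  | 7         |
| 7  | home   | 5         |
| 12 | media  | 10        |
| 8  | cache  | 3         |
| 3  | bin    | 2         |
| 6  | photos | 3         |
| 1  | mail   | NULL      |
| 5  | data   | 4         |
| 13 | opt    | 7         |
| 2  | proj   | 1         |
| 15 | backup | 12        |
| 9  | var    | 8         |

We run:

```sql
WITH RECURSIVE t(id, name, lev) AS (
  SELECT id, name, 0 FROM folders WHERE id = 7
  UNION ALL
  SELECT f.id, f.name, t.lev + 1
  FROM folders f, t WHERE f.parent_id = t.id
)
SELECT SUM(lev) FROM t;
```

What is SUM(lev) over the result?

7

Base: id=7 (home) at lev 0.
Iteration 1: rows with parent_id in {7} -> share (id 10, lev 1), opt (id 13, lev 1).
Iteration 2: rows with parent_id in {10,13} -> media (id 12, lev 2).
Iteration 3: rows with parent_id in {12} -> backup (id 15, lev 3).
Iteration 4: no rows with parent_id in {15}; recursion stops.
SUM(lev) = 0 + 1 + 1 + 2 + 3 = 7.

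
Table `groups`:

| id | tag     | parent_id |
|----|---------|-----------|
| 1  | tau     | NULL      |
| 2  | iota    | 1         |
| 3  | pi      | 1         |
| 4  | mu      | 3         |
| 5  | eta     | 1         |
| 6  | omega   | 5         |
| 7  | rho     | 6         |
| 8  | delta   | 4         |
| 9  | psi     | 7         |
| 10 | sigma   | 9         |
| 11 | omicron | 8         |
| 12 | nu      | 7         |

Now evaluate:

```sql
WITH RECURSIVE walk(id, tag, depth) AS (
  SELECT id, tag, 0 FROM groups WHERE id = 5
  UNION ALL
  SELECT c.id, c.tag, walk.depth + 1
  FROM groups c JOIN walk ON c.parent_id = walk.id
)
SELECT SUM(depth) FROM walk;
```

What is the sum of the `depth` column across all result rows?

Base: id=5 (eta) at depth 0.
Iteration 1: rows with parent_id in {5} -> omega (id 6, depth 1).
Iteration 2: rows with parent_id in {6} -> rho (id 7, depth 2).
Iteration 3: rows with parent_id in {7} -> psi (id 9, depth 3), nu (id 12, depth 3).
Iteration 4: rows with parent_id in {9,12} -> sigma (id 10, depth 4).
Iteration 5: no rows with parent_id in {10}; recursion stops.
SUM(depth) = 0 + 1 + 2 + 3 + 3 + 4 = 13.

13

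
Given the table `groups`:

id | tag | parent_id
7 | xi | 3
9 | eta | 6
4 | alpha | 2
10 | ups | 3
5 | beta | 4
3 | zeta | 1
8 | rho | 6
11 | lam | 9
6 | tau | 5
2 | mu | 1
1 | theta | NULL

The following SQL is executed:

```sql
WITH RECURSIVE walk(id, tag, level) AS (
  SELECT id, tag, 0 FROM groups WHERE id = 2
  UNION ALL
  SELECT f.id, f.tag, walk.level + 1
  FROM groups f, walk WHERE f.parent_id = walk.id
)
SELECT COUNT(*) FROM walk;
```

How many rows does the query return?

7

Base: id=2 (mu) at level 0.
Iteration 1: rows with parent_id in {2} -> alpha (id 4, level 1).
Iteration 2: rows with parent_id in {4} -> beta (id 5, level 2).
Iteration 3: rows with parent_id in {5} -> tau (id 6, level 3).
Iteration 4: rows with parent_id in {6} -> rho (id 8, level 4), eta (id 9, level 4).
Iteration 5: rows with parent_id in {8,9} -> lam (id 11, level 5).
Iteration 6: no rows with parent_id in {11}; recursion stops.
Total rows emitted: 7.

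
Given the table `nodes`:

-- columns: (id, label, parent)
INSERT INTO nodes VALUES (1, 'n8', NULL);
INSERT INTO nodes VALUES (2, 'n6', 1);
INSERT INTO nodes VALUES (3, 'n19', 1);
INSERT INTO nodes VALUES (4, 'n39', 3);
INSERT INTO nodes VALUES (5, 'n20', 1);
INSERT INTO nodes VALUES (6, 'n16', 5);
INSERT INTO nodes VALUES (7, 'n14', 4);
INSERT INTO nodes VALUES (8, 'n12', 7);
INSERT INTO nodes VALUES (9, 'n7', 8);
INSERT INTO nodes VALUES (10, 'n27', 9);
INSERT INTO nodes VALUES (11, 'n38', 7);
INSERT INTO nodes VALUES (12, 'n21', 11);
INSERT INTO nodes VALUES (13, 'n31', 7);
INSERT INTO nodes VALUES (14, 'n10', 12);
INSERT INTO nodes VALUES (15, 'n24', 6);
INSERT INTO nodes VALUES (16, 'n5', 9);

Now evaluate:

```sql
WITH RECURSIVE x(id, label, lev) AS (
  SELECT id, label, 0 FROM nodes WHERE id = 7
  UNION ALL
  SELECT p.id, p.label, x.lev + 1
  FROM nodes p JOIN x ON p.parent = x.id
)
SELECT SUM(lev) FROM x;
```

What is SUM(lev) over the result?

16

Base: id=7 (n14) at lev 0.
Iteration 1: rows with parent in {7} -> n12 (id 8, lev 1), n38 (id 11, lev 1), n31 (id 13, lev 1).
Iteration 2: rows with parent in {8,11,13} -> n7 (id 9, lev 2), n21 (id 12, lev 2).
Iteration 3: rows with parent in {9,12} -> n27 (id 10, lev 3), n10 (id 14, lev 3), n5 (id 16, lev 3).
Iteration 4: no rows with parent in {10,14,16}; recursion stops.
SUM(lev) = 0 + 1 + 1 + 1 + 2 + 2 + 3 + 3 + 3 = 16.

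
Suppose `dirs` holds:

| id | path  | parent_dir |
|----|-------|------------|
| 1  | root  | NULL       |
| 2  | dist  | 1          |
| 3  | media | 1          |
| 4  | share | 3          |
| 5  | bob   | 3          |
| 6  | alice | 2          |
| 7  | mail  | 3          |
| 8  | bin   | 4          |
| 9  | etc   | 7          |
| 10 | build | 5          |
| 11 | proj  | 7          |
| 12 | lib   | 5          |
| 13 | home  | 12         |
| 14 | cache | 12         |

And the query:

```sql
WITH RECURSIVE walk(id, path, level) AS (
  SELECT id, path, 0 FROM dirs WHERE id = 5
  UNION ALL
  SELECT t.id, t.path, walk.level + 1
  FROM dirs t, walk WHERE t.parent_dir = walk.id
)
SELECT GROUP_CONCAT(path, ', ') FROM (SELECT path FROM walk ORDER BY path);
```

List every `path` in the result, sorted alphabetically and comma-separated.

Base: id=5 (bob) at level 0.
Iteration 1: rows with parent_dir in {5} -> build (id 10, level 1), lib (id 12, level 1).
Iteration 2: rows with parent_dir in {10,12} -> home (id 13, level 2), cache (id 14, level 2).
Iteration 3: no rows with parent_dir in {13,14}; recursion stops.

bob, build, cache, home, lib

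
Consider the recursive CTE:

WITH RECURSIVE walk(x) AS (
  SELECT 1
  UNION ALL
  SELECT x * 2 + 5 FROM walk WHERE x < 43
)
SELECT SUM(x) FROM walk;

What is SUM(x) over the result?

Base: x=1.
Iteration 1: 1 < 43 holds -> x = 1 * 2 + 5 = 7.
Iteration 2: 7 < 43 holds -> x = 7 * 2 + 5 = 19.
Iteration 3: 19 < 43 holds -> x = 19 * 2 + 5 = 43.
Iteration 4: 43 < 43 fails; recursion stops.
SUM(x) = 1 + 7 + 19 + 43 = 70.

70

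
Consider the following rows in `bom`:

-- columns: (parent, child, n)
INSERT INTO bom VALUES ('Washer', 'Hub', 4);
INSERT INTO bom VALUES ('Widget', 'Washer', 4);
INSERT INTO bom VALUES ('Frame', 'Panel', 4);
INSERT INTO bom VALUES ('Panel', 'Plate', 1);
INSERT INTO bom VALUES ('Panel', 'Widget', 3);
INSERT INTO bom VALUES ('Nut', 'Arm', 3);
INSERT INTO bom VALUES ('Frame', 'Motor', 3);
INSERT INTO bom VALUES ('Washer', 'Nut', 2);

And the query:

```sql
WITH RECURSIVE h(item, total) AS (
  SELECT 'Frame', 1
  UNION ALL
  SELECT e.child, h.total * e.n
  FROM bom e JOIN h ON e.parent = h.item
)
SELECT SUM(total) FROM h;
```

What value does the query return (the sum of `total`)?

648

Base: (Frame, total=1).
Iteration 1: components of {Frame} -> Motor = 1*3 = 3, Panel = 1*4 = 4.
Iteration 2: components of {Motor,Panel} -> Plate = 4*1 = 4, Widget = 4*3 = 12.
Iteration 3: components of {Plate,Widget} -> Washer = 12*4 = 48.
Iteration 4: components of {Washer} -> Hub = 48*4 = 192, Nut = 48*2 = 96.
Iteration 5: components of {Hub,Nut} -> Arm = 96*3 = 288.
Iteration 6: no further components; recursion stops.
SUM(total) = 1 + 4 + 3 + 4 + 12 + 48 + 96 + 192 + 288 = 648.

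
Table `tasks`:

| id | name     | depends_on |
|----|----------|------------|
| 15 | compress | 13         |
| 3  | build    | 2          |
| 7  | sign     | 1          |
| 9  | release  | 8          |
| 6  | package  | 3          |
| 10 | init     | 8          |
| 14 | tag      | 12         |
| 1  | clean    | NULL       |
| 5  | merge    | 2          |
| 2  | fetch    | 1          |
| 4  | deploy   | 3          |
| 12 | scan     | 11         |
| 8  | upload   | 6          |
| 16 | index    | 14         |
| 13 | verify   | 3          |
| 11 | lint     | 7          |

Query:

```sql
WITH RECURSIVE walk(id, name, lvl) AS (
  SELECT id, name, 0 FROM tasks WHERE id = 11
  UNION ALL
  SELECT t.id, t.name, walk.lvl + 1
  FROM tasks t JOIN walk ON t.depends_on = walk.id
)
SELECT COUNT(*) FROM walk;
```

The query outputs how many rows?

Base: id=11 (lint) at lvl 0.
Iteration 1: rows with depends_on in {11} -> scan (id 12, lvl 1).
Iteration 2: rows with depends_on in {12} -> tag (id 14, lvl 2).
Iteration 3: rows with depends_on in {14} -> index (id 16, lvl 3).
Iteration 4: no rows with depends_on in {16}; recursion stops.
Total rows emitted: 4.

4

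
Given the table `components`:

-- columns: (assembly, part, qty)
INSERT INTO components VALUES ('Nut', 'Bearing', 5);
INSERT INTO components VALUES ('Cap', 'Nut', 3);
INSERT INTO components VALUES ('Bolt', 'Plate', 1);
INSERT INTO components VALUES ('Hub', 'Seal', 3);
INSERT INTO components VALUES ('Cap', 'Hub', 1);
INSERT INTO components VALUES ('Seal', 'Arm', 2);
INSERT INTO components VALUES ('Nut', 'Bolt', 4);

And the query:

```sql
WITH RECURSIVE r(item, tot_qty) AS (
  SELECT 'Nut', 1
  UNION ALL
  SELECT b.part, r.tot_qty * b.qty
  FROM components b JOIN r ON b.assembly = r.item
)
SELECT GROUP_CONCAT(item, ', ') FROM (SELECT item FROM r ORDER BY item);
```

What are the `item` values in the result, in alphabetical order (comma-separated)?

Base: (Nut, tot_qty=1).
Iteration 1: components of {Nut} -> Bearing = 1*5 = 5, Bolt = 1*4 = 4.
Iteration 2: components of {Bearing,Bolt} -> Plate = 4*1 = 4.
Iteration 3: no further components; recursion stops.

Bearing, Bolt, Nut, Plate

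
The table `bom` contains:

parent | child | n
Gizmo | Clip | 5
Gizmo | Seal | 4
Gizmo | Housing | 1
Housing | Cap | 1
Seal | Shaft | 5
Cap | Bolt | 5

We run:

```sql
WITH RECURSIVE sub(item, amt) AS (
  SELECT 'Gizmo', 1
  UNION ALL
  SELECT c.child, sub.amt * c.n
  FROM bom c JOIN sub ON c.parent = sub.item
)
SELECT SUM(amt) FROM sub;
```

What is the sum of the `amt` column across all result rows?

Base: (Gizmo, amt=1).
Iteration 1: components of {Gizmo} -> Clip = 1*5 = 5, Housing = 1*1 = 1, Seal = 1*4 = 4.
Iteration 2: components of {Clip,Housing,Seal} -> Cap = 1*1 = 1, Shaft = 4*5 = 20.
Iteration 3: components of {Cap,Shaft} -> Bolt = 1*5 = 5.
Iteration 4: no further components; recursion stops.
SUM(amt) = 1 + 5 + 4 + 1 + 20 + 1 + 5 = 37.

37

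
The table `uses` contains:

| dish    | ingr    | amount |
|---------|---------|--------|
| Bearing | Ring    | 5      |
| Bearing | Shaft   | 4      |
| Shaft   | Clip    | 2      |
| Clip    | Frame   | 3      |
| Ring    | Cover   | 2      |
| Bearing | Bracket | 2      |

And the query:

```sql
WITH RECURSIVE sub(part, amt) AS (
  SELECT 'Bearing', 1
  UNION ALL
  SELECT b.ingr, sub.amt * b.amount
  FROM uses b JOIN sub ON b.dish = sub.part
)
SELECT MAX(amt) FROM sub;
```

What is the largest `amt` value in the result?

24

Base: (Bearing, amt=1).
Iteration 1: components of {Bearing} -> Bracket = 1*2 = 2, Ring = 1*5 = 5, Shaft = 1*4 = 4.
Iteration 2: components of {Bracket,Ring,Shaft} -> Clip = 4*2 = 8, Cover = 5*2 = 10.
Iteration 3: components of {Clip,Cover} -> Frame = 8*3 = 24.
Iteration 4: no further components; recursion stops.
amt values: 1, 5, 4, 2, 10, 8, 24; the maximum is 24.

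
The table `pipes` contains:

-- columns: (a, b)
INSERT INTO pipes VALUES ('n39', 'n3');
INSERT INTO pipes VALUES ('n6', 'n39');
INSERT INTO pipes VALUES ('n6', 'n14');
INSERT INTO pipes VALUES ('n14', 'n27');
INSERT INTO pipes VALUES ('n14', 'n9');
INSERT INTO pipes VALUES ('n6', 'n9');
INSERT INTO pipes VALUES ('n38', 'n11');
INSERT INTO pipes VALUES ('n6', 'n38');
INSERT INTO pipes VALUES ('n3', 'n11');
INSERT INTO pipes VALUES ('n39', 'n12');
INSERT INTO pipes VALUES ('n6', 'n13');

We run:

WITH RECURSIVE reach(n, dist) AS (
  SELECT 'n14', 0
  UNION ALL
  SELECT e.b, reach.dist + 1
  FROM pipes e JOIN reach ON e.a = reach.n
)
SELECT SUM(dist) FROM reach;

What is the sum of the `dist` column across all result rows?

2

Base: (n14, dist=0).
Iteration 1: edges from {n14} -> (n27, dist=1), (n9, dist=1).
Iteration 2: no outgoing edges from {n27,n9}; recursion stops.
SUM(dist) = 0 + 1 + 1 = 2.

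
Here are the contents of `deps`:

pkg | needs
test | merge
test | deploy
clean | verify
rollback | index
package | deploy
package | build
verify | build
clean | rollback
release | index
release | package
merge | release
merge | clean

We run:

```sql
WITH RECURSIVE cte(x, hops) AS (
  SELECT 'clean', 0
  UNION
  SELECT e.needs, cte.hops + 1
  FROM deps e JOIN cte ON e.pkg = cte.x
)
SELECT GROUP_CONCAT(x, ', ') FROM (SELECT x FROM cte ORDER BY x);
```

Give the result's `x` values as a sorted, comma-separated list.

build, clean, index, rollback, verify

Base: (clean, hops=0).
Iteration 1: edges from {clean} -> (rollback, hops=1), (verify, hops=1).
Iteration 2: edges from {rollback,verify} -> (build, hops=2), (index, hops=2).
Iteration 3: no outgoing edges from {build,index}; recursion stops.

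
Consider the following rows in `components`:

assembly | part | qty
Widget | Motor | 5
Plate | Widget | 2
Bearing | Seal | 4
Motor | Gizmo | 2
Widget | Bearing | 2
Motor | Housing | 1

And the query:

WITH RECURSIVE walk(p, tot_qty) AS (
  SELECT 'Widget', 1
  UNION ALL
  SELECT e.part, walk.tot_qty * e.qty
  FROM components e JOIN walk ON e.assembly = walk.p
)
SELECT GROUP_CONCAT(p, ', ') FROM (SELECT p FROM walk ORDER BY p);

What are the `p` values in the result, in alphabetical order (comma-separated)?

Bearing, Gizmo, Housing, Motor, Seal, Widget

Base: (Widget, tot_qty=1).
Iteration 1: components of {Widget} -> Bearing = 1*2 = 2, Motor = 1*5 = 5.
Iteration 2: components of {Bearing,Motor} -> Gizmo = 5*2 = 10, Housing = 5*1 = 5, Seal = 2*4 = 8.
Iteration 3: no further components; recursion stops.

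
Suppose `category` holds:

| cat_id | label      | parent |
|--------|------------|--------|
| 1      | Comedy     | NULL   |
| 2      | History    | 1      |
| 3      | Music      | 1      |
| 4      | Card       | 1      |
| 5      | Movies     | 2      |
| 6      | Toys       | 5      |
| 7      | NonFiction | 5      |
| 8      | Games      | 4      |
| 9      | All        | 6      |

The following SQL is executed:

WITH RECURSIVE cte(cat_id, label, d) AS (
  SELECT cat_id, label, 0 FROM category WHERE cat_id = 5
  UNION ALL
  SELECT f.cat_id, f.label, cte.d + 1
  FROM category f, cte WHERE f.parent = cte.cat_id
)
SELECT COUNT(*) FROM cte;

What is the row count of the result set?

4

Base: cat_id=5 (Movies) at d 0.
Iteration 1: rows with parent in {5} -> Toys (id 6, d 1), NonFiction (id 7, d 1).
Iteration 2: rows with parent in {6,7} -> All (id 9, d 2).
Iteration 3: no rows with parent in {9}; recursion stops.
Total rows emitted: 4.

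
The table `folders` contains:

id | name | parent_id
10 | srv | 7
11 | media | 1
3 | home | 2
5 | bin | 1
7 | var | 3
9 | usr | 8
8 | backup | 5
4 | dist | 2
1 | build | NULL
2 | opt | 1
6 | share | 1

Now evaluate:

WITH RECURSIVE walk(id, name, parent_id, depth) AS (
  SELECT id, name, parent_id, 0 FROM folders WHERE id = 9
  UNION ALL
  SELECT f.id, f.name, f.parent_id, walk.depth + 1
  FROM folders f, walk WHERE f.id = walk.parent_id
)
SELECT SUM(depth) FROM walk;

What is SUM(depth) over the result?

6

Base: id=9 (usr), parent_id=8, depth 0.
Iteration 1: join on id=8 -> backup (id 8, parent_id=5, depth 1).
Iteration 2: join on id=5 -> bin (id 5, parent_id=1, depth 2).
Iteration 3: join on id=1 -> build (id 1, parent_id=NULL, depth 3).
Iteration 4: parent_id is NULL; no match; recursion stops.
SUM(depth) = 0 + 1 + 2 + 3 = 6.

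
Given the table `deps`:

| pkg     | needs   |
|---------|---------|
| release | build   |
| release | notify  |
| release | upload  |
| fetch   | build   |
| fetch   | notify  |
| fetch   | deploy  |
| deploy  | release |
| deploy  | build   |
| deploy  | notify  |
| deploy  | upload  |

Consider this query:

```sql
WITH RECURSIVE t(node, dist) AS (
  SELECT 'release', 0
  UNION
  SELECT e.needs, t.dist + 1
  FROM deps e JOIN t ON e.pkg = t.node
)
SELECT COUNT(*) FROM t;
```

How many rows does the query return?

Base: (release, dist=0).
Iteration 1: edges from {release} -> (build, dist=1), (notify, dist=1), (upload, dist=1).
Iteration 2: no outgoing edges from {build,notify,upload}; recursion stops.
Total rows emitted: 4.

4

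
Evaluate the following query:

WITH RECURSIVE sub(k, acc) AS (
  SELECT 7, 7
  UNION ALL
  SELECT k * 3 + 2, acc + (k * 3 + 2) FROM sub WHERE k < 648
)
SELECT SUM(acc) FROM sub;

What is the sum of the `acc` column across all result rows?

4323

Base: k=7, acc=7.
Iteration 1: 7 < 648 holds -> k = 7 * 3 + 2 = 23, acc = 7 + 23 = 30.
Iteration 2: 23 < 648 holds -> k = 23 * 3 + 2 = 71, acc = 30 + 71 = 101.
Iteration 3: 71 < 648 holds -> k = 71 * 3 + 2 = 215, acc = 101 + 215 = 316.
Iteration 4: 215 < 648 holds -> k = 215 * 3 + 2 = 647, acc = 316 + 647 = 963.
Iteration 5: 647 < 648 holds -> k = 647 * 3 + 2 = 1943, acc = 963 + 1943 = 2906.
Iteration 6: 1943 < 648 fails; recursion stops.
SUM(acc) = 7 + 30 + 101 + 316 + 963 + 2906 = 4323.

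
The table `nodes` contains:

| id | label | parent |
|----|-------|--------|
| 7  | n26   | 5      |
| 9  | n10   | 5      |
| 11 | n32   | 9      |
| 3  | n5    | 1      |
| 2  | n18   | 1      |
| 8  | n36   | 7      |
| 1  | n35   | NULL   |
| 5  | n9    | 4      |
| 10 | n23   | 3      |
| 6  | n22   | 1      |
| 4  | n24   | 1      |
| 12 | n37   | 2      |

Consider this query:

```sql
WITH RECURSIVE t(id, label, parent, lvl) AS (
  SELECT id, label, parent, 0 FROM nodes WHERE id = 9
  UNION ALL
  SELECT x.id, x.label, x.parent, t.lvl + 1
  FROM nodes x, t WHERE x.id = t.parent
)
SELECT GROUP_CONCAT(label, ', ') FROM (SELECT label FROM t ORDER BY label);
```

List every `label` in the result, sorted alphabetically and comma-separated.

Base: id=9 (n10), parent=5, lvl 0.
Iteration 1: join on id=5 -> n9 (id 5, parent=4, lvl 1).
Iteration 2: join on id=4 -> n24 (id 4, parent=1, lvl 2).
Iteration 3: join on id=1 -> n35 (id 1, parent=NULL, lvl 3).
Iteration 4: parent is NULL; no match; recursion stops.

n10, n24, n35, n9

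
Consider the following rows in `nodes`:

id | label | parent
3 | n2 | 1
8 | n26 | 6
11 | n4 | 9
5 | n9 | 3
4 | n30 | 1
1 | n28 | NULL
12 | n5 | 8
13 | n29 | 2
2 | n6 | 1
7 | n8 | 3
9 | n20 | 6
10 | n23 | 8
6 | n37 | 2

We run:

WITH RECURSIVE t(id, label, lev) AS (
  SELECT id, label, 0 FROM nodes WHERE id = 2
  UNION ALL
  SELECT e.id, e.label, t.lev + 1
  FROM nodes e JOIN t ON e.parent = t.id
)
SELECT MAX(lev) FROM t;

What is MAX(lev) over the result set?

Base: id=2 (n6) at lev 0.
Iteration 1: rows with parent in {2} -> n37 (id 6, lev 1), n29 (id 13, lev 1).
Iteration 2: rows with parent in {6,13} -> n26 (id 8, lev 2), n20 (id 9, lev 2).
Iteration 3: rows with parent in {8,9} -> n23 (id 10, lev 3), n4 (id 11, lev 3), n5 (id 12, lev 3).
Iteration 4: no rows with parent in {10,11,12}; recursion stops.
lev values: 0, 1, 1, 2, 2, 3, 3, 3; the maximum is 3.

3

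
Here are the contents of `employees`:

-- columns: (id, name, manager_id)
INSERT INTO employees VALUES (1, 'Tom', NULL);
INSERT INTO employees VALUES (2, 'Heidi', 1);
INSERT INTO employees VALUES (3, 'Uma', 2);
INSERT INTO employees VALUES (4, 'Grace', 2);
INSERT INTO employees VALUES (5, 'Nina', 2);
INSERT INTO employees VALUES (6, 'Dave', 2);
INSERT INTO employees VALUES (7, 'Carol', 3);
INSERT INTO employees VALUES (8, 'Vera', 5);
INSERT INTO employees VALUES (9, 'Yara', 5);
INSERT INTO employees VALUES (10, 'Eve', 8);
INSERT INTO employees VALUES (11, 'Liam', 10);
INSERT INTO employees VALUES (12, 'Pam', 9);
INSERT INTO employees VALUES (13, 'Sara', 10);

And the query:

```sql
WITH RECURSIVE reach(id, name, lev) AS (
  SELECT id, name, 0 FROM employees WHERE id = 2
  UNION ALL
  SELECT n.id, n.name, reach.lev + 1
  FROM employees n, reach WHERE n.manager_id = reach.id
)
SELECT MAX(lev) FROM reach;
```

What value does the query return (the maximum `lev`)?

4

Base: id=2 (Heidi) at lev 0.
Iteration 1: rows with manager_id in {2} -> Uma (id 3, lev 1), Grace (id 4, lev 1), Nina (id 5, lev 1), Dave (id 6, lev 1).
Iteration 2: rows with manager_id in {3,4,5,6} -> Carol (id 7, lev 2), Vera (id 8, lev 2), Yara (id 9, lev 2).
Iteration 3: rows with manager_id in {7,8,9} -> Eve (id 10, lev 3), Pam (id 12, lev 3).
Iteration 4: rows with manager_id in {10,12} -> Liam (id 11, lev 4), Sara (id 13, lev 4).
Iteration 5: no rows with manager_id in {11,13}; recursion stops.
lev values: 0, 1, 1, 1, 1, 2, 2, 2, 3, 3, 4, 4; the maximum is 4.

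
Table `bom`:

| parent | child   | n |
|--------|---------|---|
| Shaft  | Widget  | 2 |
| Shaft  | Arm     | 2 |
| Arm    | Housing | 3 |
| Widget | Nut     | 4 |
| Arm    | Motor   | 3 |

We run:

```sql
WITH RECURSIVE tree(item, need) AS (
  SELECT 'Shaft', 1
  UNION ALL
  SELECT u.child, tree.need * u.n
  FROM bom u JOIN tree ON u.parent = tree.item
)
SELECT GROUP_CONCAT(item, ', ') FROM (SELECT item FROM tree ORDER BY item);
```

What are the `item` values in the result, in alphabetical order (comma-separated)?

Arm, Housing, Motor, Nut, Shaft, Widget

Base: (Shaft, need=1).
Iteration 1: components of {Shaft} -> Arm = 1*2 = 2, Widget = 1*2 = 2.
Iteration 2: components of {Arm,Widget} -> Housing = 2*3 = 6, Motor = 2*3 = 6, Nut = 2*4 = 8.
Iteration 3: no further components; recursion stops.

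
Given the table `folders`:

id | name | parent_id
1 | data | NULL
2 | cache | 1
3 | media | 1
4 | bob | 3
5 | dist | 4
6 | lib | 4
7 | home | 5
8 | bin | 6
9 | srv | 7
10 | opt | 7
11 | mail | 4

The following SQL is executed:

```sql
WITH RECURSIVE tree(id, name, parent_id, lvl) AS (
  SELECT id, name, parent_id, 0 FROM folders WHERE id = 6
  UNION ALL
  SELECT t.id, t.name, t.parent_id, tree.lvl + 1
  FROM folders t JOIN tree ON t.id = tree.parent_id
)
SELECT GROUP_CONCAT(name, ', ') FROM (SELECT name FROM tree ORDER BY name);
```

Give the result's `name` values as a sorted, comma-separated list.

Base: id=6 (lib), parent_id=4, lvl 0.
Iteration 1: join on id=4 -> bob (id 4, parent_id=3, lvl 1).
Iteration 2: join on id=3 -> media (id 3, parent_id=1, lvl 2).
Iteration 3: join on id=1 -> data (id 1, parent_id=NULL, lvl 3).
Iteration 4: parent_id is NULL; no match; recursion stops.

bob, data, lib, media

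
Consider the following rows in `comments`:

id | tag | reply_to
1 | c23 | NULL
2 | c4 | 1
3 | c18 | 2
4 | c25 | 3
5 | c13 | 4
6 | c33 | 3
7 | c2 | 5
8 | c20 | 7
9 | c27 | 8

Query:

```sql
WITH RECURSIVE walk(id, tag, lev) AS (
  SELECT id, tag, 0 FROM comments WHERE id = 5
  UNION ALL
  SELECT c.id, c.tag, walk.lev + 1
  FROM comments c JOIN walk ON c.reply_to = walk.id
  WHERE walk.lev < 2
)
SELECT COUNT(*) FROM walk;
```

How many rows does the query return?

Base: id=5 (c13) at lev 0.
Iteration 1: rows with reply_to in {5} -> c2 (id 7, lev 1).
Iteration 2: rows with reply_to in {7} -> c20 (id 8, lev 2).
Iteration 3: lev < 2 fails for all current rows; recursion stops.
Total rows emitted: 3.

3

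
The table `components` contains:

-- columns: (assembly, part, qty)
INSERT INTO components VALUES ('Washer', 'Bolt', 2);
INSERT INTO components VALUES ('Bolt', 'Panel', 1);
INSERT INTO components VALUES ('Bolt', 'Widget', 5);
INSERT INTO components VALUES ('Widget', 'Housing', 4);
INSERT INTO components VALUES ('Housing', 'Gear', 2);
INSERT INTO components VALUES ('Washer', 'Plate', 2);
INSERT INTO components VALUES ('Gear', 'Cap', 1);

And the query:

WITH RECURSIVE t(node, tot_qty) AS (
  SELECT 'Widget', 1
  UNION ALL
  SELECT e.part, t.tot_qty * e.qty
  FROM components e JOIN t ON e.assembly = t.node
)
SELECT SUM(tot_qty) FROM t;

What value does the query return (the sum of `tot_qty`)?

Base: (Widget, tot_qty=1).
Iteration 1: components of {Widget} -> Housing = 1*4 = 4.
Iteration 2: components of {Housing} -> Gear = 4*2 = 8.
Iteration 3: components of {Gear} -> Cap = 8*1 = 8.
Iteration 4: no further components; recursion stops.
SUM(tot_qty) = 1 + 4 + 8 + 8 = 21.

21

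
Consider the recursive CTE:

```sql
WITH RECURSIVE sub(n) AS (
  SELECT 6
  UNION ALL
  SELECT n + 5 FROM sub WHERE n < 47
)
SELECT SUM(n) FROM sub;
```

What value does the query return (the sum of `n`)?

285

Base: n=6.
Iteration 1: 6 < 47 holds -> n = 6 + 5 = 11.
Iteration 2: 11 < 47 holds -> n = 11 + 5 = 16.
Iteration 3: 16 < 47 holds -> n = 16 + 5 = 21.
Iteration 4: 21 < 47 holds -> n = 21 + 5 = 26.
Iteration 5: 26 < 47 holds -> n = 26 + 5 = 31.
Iteration 6: 31 < 47 holds -> n = 31 + 5 = 36.
Iteration 7: 36 < 47 holds -> n = 36 + 5 = 41.
Iteration 8: 41 < 47 holds -> n = 41 + 5 = 46.
Iteration 9: 46 < 47 holds -> n = 46 + 5 = 51.
Iteration 10: 51 < 47 fails; recursion stops.
SUM(n) = 6 + 11 + 16 + 21 + 26 + 31 + 36 + 41 + 46 + 51 = 285.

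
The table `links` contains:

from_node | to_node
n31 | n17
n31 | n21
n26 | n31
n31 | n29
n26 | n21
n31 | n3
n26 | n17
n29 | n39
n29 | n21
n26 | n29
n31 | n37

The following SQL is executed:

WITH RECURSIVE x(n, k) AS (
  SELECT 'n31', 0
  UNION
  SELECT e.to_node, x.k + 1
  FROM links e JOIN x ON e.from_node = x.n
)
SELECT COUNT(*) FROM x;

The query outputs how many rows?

Base: (n31, k=0).
Iteration 1: edges from {n31} -> (n17, k=1), (n21, k=1), (n29, k=1), (n3, k=1), (n37, k=1).
Iteration 2: edges from {n17,n21,n29,n3,n37} -> (n21, k=2), (n39, k=2).
Iteration 3: no outgoing edges from {n21,n39}; recursion stops.
Total rows emitted: 8.

8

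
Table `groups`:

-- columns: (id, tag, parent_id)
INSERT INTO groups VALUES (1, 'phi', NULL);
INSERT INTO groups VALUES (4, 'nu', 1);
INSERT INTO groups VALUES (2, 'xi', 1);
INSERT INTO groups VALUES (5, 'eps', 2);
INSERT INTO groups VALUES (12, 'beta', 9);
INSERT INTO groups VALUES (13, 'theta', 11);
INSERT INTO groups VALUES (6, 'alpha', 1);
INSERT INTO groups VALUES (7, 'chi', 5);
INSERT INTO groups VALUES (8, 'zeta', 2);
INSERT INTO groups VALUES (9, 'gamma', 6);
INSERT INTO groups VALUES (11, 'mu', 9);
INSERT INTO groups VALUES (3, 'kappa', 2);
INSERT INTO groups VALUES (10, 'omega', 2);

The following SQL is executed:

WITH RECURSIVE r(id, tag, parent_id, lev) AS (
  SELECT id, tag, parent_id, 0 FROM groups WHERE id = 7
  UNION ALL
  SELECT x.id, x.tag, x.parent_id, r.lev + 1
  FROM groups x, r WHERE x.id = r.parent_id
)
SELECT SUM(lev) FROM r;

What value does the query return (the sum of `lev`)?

6

Base: id=7 (chi), parent_id=5, lev 0.
Iteration 1: join on id=5 -> eps (id 5, parent_id=2, lev 1).
Iteration 2: join on id=2 -> xi (id 2, parent_id=1, lev 2).
Iteration 3: join on id=1 -> phi (id 1, parent_id=NULL, lev 3).
Iteration 4: parent_id is NULL; no match; recursion stops.
SUM(lev) = 0 + 1 + 2 + 3 = 6.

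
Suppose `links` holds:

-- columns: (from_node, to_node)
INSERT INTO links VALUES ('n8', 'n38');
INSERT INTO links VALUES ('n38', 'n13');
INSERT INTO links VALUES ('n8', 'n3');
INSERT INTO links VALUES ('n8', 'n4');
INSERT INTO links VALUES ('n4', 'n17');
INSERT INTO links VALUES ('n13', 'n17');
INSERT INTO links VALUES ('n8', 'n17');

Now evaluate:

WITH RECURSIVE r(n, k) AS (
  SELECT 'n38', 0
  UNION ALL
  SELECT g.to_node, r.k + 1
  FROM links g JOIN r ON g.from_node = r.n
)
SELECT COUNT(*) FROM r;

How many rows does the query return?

3

Base: (n38, k=0).
Iteration 1: edges from {n38} -> (n13, k=1).
Iteration 2: edges from {n13} -> (n17, k=2).
Iteration 3: no outgoing edges from {n17}; recursion stops.
Total rows emitted: 3.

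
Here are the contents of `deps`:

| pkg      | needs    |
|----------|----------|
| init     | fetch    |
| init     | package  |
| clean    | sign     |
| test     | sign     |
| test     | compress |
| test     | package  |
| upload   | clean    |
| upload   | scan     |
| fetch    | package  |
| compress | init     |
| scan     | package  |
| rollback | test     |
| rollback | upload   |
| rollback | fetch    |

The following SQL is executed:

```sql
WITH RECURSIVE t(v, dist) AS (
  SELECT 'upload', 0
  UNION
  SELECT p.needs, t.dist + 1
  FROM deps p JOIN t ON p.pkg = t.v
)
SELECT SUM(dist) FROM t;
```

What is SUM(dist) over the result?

6

Base: (upload, dist=0).
Iteration 1: edges from {upload} -> (clean, dist=1), (scan, dist=1).
Iteration 2: edges from {clean,scan} -> (package, dist=2), (sign, dist=2).
Iteration 3: no outgoing edges from {package,sign}; recursion stops.
SUM(dist) = 0 + 1 + 1 + 2 + 2 = 6.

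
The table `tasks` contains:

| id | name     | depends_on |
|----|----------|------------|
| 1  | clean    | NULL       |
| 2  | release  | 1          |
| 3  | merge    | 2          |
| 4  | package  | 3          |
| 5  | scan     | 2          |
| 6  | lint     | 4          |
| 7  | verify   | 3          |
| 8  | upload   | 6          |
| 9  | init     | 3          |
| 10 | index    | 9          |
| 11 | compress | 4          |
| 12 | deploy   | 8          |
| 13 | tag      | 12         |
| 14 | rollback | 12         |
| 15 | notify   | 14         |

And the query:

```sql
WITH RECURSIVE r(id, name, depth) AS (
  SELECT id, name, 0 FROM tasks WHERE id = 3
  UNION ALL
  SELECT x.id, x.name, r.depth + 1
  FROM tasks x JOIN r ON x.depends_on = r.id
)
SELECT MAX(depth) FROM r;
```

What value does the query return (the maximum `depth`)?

6

Base: id=3 (merge) at depth 0.
Iteration 1: rows with depends_on in {3} -> package (id 4, depth 1), verify (id 7, depth 1), init (id 9, depth 1).
Iteration 2: rows with depends_on in {4,7,9} -> lint (id 6, depth 2), index (id 10, depth 2), compress (id 11, depth 2).
Iteration 3: rows with depends_on in {6,10,11} -> upload (id 8, depth 3).
Iteration 4: rows with depends_on in {8} -> deploy (id 12, depth 4).
Iteration 5: rows with depends_on in {12} -> tag (id 13, depth 5), rollback (id 14, depth 5).
Iteration 6: rows with depends_on in {13,14} -> notify (id 15, depth 6).
Iteration 7: no rows with depends_on in {15}; recursion stops.
depth values: 0, 1, 1, 1, 2, 2, 2, 3, 4, 5, 5, 6; the maximum is 6.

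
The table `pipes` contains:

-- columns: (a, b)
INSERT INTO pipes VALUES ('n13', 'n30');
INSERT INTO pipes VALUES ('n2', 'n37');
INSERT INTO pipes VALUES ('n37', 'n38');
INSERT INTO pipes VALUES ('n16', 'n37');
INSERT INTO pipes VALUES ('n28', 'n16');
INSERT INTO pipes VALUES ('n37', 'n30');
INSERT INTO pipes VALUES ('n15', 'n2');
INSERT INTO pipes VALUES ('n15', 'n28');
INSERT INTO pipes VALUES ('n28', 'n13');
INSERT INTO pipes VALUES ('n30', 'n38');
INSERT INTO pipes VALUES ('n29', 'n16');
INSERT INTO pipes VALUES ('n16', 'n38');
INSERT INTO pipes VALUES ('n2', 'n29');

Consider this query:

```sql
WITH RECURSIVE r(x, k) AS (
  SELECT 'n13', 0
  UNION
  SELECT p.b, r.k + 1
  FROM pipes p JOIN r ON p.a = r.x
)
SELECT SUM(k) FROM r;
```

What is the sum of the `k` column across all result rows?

Base: (n13, k=0).
Iteration 1: edges from {n13} -> (n30, k=1).
Iteration 2: edges from {n30} -> (n38, k=2).
Iteration 3: no outgoing edges from {n38}; recursion stops.
SUM(k) = 0 + 1 + 2 = 3.

3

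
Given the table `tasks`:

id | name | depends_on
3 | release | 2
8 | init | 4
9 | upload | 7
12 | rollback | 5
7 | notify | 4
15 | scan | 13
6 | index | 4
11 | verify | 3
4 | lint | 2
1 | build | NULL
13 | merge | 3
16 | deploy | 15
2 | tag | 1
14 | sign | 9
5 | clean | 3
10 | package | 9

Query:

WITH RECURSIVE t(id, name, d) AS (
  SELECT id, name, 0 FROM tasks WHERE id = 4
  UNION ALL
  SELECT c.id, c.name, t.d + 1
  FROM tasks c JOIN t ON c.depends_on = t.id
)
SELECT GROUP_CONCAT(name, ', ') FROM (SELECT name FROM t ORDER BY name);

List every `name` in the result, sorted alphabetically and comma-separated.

Base: id=4 (lint) at d 0.
Iteration 1: rows with depends_on in {4} -> index (id 6, d 1), notify (id 7, d 1), init (id 8, d 1).
Iteration 2: rows with depends_on in {6,7,8} -> upload (id 9, d 2).
Iteration 3: rows with depends_on in {9} -> package (id 10, d 3), sign (id 14, d 3).
Iteration 4: no rows with depends_on in {10,14}; recursion stops.

index, init, lint, notify, package, sign, upload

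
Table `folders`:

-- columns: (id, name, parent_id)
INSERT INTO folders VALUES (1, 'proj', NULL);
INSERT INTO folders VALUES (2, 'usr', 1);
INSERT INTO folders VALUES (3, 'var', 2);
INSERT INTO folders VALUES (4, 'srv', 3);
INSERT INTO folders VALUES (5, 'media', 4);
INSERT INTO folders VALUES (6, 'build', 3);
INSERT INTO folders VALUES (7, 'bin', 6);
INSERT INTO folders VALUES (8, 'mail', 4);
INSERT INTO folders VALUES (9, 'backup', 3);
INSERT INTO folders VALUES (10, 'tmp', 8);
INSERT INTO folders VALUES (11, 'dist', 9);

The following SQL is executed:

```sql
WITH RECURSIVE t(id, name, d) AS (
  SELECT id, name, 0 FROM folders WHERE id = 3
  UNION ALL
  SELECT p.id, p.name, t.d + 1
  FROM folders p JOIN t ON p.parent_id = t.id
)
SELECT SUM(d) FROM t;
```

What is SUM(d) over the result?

14

Base: id=3 (var) at d 0.
Iteration 1: rows with parent_id in {3} -> srv (id 4, d 1), build (id 6, d 1), backup (id 9, d 1).
Iteration 2: rows with parent_id in {4,6,9} -> media (id 5, d 2), bin (id 7, d 2), mail (id 8, d 2), dist (id 11, d 2).
Iteration 3: rows with parent_id in {5,7,8,11} -> tmp (id 10, d 3).
Iteration 4: no rows with parent_id in {10}; recursion stops.
SUM(d) = 0 + 1 + 1 + 1 + 2 + 2 + 2 + 2 + 3 = 14.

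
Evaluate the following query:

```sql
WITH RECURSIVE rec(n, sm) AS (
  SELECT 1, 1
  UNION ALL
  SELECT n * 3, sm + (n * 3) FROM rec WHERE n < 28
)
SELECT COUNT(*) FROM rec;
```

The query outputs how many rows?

5

Base: n=1, sm=1.
Iteration 1: 1 < 28 holds -> n = 1 * 3 = 3, sm = 1 + 3 = 4.
Iteration 2: 3 < 28 holds -> n = 3 * 3 = 9, sm = 4 + 9 = 13.
Iteration 3: 9 < 28 holds -> n = 9 * 3 = 27, sm = 13 + 27 = 40.
Iteration 4: 27 < 28 holds -> n = 27 * 3 = 81, sm = 40 + 81 = 121.
Iteration 5: 81 < 28 fails; recursion stops.
Total rows emitted: 5.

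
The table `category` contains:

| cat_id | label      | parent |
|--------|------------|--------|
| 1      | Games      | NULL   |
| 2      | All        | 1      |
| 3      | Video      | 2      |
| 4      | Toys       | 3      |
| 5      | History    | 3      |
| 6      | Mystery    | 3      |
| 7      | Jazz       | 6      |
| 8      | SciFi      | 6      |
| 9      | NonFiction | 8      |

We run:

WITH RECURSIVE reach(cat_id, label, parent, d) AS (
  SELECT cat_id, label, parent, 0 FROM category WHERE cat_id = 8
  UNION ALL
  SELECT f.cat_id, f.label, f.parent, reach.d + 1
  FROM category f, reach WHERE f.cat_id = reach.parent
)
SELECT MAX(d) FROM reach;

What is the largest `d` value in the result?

4

Base: cat_id=8 (SciFi), parent=6, d 0.
Iteration 1: join on cat_id=6 -> Mystery (id 6, parent=3, d 1).
Iteration 2: join on cat_id=3 -> Video (id 3, parent=2, d 2).
Iteration 3: join on cat_id=2 -> All (id 2, parent=1, d 3).
Iteration 4: join on cat_id=1 -> Games (id 1, parent=NULL, d 4).
Iteration 5: parent is NULL; no match; recursion stops.
d values: 0, 1, 2, 3, 4; the maximum is 4.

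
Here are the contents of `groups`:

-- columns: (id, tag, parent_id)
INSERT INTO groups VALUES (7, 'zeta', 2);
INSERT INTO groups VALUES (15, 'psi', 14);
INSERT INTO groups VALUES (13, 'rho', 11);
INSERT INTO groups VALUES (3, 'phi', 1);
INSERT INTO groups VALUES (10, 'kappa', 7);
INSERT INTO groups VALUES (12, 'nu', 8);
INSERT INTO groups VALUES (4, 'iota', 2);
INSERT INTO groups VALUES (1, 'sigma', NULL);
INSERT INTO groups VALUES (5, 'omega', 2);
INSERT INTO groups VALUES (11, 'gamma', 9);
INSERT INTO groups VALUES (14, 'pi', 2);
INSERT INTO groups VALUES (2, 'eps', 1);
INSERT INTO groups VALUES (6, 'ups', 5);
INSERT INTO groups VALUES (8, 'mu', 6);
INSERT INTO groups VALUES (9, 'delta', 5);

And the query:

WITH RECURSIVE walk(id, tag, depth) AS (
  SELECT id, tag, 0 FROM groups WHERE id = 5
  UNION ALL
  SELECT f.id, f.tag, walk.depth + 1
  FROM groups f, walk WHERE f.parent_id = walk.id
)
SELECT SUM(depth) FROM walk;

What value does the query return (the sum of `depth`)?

12

Base: id=5 (omega) at depth 0.
Iteration 1: rows with parent_id in {5} -> ups (id 6, depth 1), delta (id 9, depth 1).
Iteration 2: rows with parent_id in {6,9} -> mu (id 8, depth 2), gamma (id 11, depth 2).
Iteration 3: rows with parent_id in {8,11} -> nu (id 12, depth 3), rho (id 13, depth 3).
Iteration 4: no rows with parent_id in {12,13}; recursion stops.
SUM(depth) = 0 + 1 + 1 + 2 + 2 + 3 + 3 = 12.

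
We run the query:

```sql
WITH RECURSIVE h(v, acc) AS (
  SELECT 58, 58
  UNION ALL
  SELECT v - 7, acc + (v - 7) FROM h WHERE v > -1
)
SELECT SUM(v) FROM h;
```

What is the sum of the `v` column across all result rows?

265

Base: v=58, acc=58.
Iteration 1: 58 > -1 holds -> v = 58 - 7 = 51, acc = 58 + 51 = 109.
Iteration 2: 51 > -1 holds -> v = 51 - 7 = 44, acc = 109 + 44 = 153.
Iteration 3: 44 > -1 holds -> v = 44 - 7 = 37, acc = 153 + 37 = 190.
Iteration 4: 37 > -1 holds -> v = 37 - 7 = 30, acc = 190 + 30 = 220.
Iteration 5: 30 > -1 holds -> v = 30 - 7 = 23, acc = 220 + 23 = 243.
Iteration 6: 23 > -1 holds -> v = 23 - 7 = 16, acc = 243 + 16 = 259.
Iteration 7: 16 > -1 holds -> v = 16 - 7 = 9, acc = 259 + 9 = 268.
Iteration 8: 9 > -1 holds -> v = 9 - 7 = 2, acc = 268 + 2 = 270.
Iteration 9: 2 > -1 holds -> v = 2 - 7 = -5, acc = 270 + -5 = 265.
Iteration 10: -5 > -1 fails; recursion stops.
SUM(v) = 58 + 51 + 44 + 37 + 30 + 23 + 16 + 9 + 2 + -5 = 265.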